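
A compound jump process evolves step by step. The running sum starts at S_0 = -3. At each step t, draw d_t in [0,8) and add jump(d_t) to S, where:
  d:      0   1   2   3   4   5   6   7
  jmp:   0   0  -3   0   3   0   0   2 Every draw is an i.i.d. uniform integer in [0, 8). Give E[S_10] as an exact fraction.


-1/2

Outcome values over d=0..7: [0, 0, -3, 0, 3, 0, 0, 2]
Σy = 2, Σy² = 22, M = 8
μ = 2/8 = 1/4,  σ² = 22/8 − (1/4)² = 43/16
E[S_10] = -3 + 10·(1/4) = -1/2


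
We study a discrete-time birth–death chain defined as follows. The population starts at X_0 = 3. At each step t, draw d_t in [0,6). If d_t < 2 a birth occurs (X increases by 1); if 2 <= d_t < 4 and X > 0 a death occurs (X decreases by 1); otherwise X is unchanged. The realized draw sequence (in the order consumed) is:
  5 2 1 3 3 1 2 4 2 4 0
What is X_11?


t=0: X=3, d=5 → hold, X_1=3
t=1: X=3, d=2 → death, X_2=2
t=2: X=2, d=1 → birth, X_3=3
t=3: X=3, d=3 → death, X_4=2
t=4: X=2, d=3 → death, X_5=1
t=5: X=1, d=1 → birth, X_6=2
t=6: X=2, d=2 → death, X_7=1
t=7: X=1, d=4 → hold, X_8=1
t=8: X=1, d=2 → death, X_9=0
t=9: X=0, d=4 → hold, X_10=0
t=10: X=0, d=0 → birth, X_11=1

1


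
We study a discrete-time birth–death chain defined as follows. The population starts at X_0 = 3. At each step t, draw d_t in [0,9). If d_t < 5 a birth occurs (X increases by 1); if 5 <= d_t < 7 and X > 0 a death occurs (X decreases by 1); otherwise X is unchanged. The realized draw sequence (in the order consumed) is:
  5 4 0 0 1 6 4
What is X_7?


6

t=0: X=3, d=5 → death, X_1=2
t=1: X=2, d=4 → birth, X_2=3
t=2: X=3, d=0 → birth, X_3=4
t=3: X=4, d=0 → birth, X_4=5
t=4: X=5, d=1 → birth, X_5=6
t=5: X=6, d=6 → death, X_6=5
t=6: X=5, d=4 → birth, X_7=6


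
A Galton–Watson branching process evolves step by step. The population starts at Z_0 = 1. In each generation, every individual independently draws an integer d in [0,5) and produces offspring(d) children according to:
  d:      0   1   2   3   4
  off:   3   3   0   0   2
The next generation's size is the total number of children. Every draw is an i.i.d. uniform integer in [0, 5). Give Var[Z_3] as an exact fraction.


379776/15625

Outcome values over d=0..4: [3, 3, 0, 0, 2]
Σy = 8, Σy² = 22, M = 5
μ = 8/5 = 8/5,  σ² = 22/5 − (8/5)² = 46/25
V_0 = 0, E_0 = 1
V_1 = 46/25·E_0 + (8/5)²·V_0 = 46/25;  E_1 = 8/5
V_2 = 46/25·E_1 + (8/5)²·V_1 = 4784/625;  E_2 = 64/25
V_3 = 46/25·E_2 + (8/5)²·V_2 = 379776/15625;  E_3 = 512/125


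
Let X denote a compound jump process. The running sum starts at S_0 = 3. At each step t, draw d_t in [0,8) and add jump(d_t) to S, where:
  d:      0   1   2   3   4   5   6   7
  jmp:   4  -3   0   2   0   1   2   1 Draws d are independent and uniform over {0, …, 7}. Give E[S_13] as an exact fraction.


Outcome values over d=0..7: [4, -3, 0, 2, 0, 1, 2, 1]
Σy = 7, Σy² = 35, M = 8
μ = 7/8 = 7/8,  σ² = 35/8 − (7/8)² = 231/64
E[S_13] = 3 + 13·(7/8) = 115/8

115/8


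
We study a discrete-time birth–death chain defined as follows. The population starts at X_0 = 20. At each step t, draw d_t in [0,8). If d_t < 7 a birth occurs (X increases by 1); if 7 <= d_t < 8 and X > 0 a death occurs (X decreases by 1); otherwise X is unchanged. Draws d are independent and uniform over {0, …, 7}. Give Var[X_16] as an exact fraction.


7

X can drop by at most 1 per step and X_0 = 20 > T = 16, so X_t >= 20 − t >= 4 > 0 for every t <= 16: the floor at 0 (the 'and X > 0' condition) never binds. Hence X_16 = X_0 + Σ_{t<16} Y_t with i.i.d. increments Y_t = y(d_t) ∈ {+1, −1, 0}.
Outcome values over d=0..7: [1, 1, 1, 1, 1, 1, 1, -1]
Σy = 6, Σy² = 8, M = 8
μ = 6/8 = 3/4,  σ² = 8/8 − (3/4)² = 7/16
Independent increments: Var[X_16] = 16·σ² = 16·(7/16) = 7


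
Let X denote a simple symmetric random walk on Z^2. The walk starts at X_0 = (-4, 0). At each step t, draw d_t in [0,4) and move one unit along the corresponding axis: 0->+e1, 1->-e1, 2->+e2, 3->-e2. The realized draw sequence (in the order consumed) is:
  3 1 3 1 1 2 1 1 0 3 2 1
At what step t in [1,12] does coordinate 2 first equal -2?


3

t=0: X=(-4, 0), d=3 → -e2, X_1=(-4, -1)
t=1: X=(-4, -1), d=1 → -e1, X_2=(-5, -1)
t=2: X=(-5, -1), d=3 → -e2, X_3=(-5, -2)
t=3: X=(-5, -2), d=1 → -e1, X_4=(-6, -2)
t=4: X=(-6, -2), d=1 → -e1, X_5=(-7, -2)
t=5: X=(-7, -2), d=2 → +e2, X_6=(-7, -1)
t=6: X=(-7, -1), d=1 → -e1, X_7=(-8, -1)
t=7: X=(-8, -1), d=1 → -e1, X_8=(-9, -1)
t=8: X=(-9, -1), d=0 → +e1, X_9=(-8, -1)
t=9: X=(-8, -1), d=3 → -e2, X_10=(-8, -2)
t=10: X=(-8, -2), d=2 → +e2, X_11=(-8, -1)
t=11: X=(-8, -1), d=1 → -e1, X_12=(-9, -1)


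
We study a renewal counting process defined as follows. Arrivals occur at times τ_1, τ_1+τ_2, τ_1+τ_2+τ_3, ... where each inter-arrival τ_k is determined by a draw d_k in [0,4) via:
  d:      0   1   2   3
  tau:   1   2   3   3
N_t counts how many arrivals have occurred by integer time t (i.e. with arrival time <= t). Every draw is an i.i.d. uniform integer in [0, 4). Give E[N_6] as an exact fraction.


Inter-arrival values over d=0..3: [1, 2, 3, 3]
Each d has probability 1/4, so the pmf of τ is: f(1) = 1/4, f(2) = 1/4, f(3) = 1/2
Renewal equation for m(n) = E[N_n]: condition on τ_1 = k (if k <= n, one arrival plus a fresh copy on the remaining n−k steps): m(n) = F(n) + Σ_{k<=n} f(k)·m(n−k), where F(n) = P(τ <= n) and m(0) = 0
m(1) = F(1) = 1/4
m(2) = F(2) + f(1)·m(1) = 1/2 + 1/4·1/4 = 9/16
m(3) = F(3) + f(1)·m(2) + f(2)·m(1) = 1 + 1/4·9/16 + 1/4·1/4 = 77/64
m(4) = F(4) + f(1)·m(3) + f(2)·m(2) + f(3)·m(1) = 1 + 1/4·77/64 + 1/4·9/16 + 1/2·1/4 = 401/256
m(5) = F(5) + f(1)·m(4) + f(2)·m(3) + f(3)·m(2) = 1 + 1/4·401/256 + 1/4·77/64 + 1/2·9/16 = 2021/1024
m(6) = F(6) + f(1)·m(5) + f(2)·m(4) + f(3)·m(3) = 1 + 1/4·2021/1024 + 1/4·401/256 + 1/2·77/64 = 10185/4096
E[N_6] = m(6) = 10185/4096

10185/4096


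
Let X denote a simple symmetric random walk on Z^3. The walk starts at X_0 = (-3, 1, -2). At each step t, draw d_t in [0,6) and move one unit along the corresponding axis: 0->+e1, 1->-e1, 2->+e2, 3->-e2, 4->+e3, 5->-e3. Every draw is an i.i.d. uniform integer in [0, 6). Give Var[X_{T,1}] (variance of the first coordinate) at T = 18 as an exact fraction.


Outcome values over d=0..5: [1, -1, 0, 0, 0, 0]
Σy = 0, Σy² = 2, M = 6
μ = 0/6 = 0,  σ² = 2/6 − (0)² = 1/3
Independent increments: Var[X_18] = 18·σ² = 18·(1/3) = 6

6


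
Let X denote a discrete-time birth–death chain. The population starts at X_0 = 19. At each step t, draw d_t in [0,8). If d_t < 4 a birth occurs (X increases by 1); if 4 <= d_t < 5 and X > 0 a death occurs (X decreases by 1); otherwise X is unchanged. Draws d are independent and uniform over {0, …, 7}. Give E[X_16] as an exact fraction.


X can drop by at most 1 per step and X_0 = 19 > T = 16, so X_t >= 19 − t >= 3 > 0 for every t <= 16: the floor at 0 (the 'and X > 0' condition) never binds. Hence X_16 = X_0 + Σ_{t<16} Y_t with i.i.d. increments Y_t = y(d_t) ∈ {+1, −1, 0}.
Outcome values over d=0..7: [1, 1, 1, 1, -1, 0, 0, 0]
Σy = 3, Σy² = 5, M = 8
μ = 3/8 = 3/8,  σ² = 5/8 − (3/8)² = 31/64
E[X_16] = 19 + 16·(3/8) = 25

25


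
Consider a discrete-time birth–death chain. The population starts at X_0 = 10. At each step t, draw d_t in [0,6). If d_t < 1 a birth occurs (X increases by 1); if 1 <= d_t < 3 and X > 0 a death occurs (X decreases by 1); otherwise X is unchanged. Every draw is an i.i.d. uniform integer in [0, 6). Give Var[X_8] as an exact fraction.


X can drop by at most 1 per step and X_0 = 10 > T = 8, so X_t >= 10 − t >= 2 > 0 for every t <= 8: the floor at 0 (the 'and X > 0' condition) never binds. Hence X_8 = X_0 + Σ_{t<8} Y_t with i.i.d. increments Y_t = y(d_t) ∈ {+1, −1, 0}.
Outcome values over d=0..5: [1, -1, -1, 0, 0, 0]
Σy = -1, Σy² = 3, M = 6
μ = -1/6 = -1/6,  σ² = 3/6 − (-1/6)² = 17/36
Independent increments: Var[X_8] = 8·σ² = 8·(17/36) = 34/9

34/9


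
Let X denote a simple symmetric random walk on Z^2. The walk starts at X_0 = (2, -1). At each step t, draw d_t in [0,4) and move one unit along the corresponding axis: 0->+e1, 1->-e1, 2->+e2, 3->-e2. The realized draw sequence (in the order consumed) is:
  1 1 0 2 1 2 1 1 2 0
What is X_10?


(-1, 2)

t=0: X=(2, -1), d=1 → -e1, X_1=(1, -1)
t=1: X=(1, -1), d=1 → -e1, X_2=(0, -1)
t=2: X=(0, -1), d=0 → +e1, X_3=(1, -1)
t=3: X=(1, -1), d=2 → +e2, X_4=(1, 0)
t=4: X=(1, 0), d=1 → -e1, X_5=(0, 0)
t=5: X=(0, 0), d=2 → +e2, X_6=(0, 1)
t=6: X=(0, 1), d=1 → -e1, X_7=(-1, 1)
t=7: X=(-1, 1), d=1 → -e1, X_8=(-2, 1)
t=8: X=(-2, 1), d=2 → +e2, X_9=(-2, 2)
t=9: X=(-2, 2), d=0 → +e1, X_10=(-1, 2)


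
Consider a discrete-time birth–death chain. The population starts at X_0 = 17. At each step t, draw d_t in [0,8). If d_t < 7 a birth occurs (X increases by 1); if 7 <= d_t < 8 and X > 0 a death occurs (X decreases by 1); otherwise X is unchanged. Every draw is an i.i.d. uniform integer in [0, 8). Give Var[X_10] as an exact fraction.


X can drop by at most 1 per step and X_0 = 17 > T = 10, so X_t >= 17 − t >= 7 > 0 for every t <= 10: the floor at 0 (the 'and X > 0' condition) never binds. Hence X_10 = X_0 + Σ_{t<10} Y_t with i.i.d. increments Y_t = y(d_t) ∈ {+1, −1, 0}.
Outcome values over d=0..7: [1, 1, 1, 1, 1, 1, 1, -1]
Σy = 6, Σy² = 8, M = 8
μ = 6/8 = 3/4,  σ² = 8/8 − (3/4)² = 7/16
Independent increments: Var[X_10] = 10·σ² = 10·(7/16) = 35/8

35/8


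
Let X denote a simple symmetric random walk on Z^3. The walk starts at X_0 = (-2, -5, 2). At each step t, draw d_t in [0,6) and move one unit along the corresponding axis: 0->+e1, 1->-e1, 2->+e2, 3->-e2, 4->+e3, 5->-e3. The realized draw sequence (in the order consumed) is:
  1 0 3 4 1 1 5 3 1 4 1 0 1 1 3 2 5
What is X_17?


t=0: X=(-2, -5, 2), d=1 → -e1, X_1=(-3, -5, 2)
t=1: X=(-3, -5, 2), d=0 → +e1, X_2=(-2, -5, 2)
t=2: X=(-2, -5, 2), d=3 → -e2, X_3=(-2, -6, 2)
t=3: X=(-2, -6, 2), d=4 → +e3, X_4=(-2, -6, 3)
t=4: X=(-2, -6, 3), d=1 → -e1, X_5=(-3, -6, 3)
t=5: X=(-3, -6, 3), d=1 → -e1, X_6=(-4, -6, 3)
t=6: X=(-4, -6, 3), d=5 → -e3, X_7=(-4, -6, 2)
t=7: X=(-4, -6, 2), d=3 → -e2, X_8=(-4, -7, 2)
t=8: X=(-4, -7, 2), d=1 → -e1, X_9=(-5, -7, 2)
t=9: X=(-5, -7, 2), d=4 → +e3, X_10=(-5, -7, 3)
t=10: X=(-5, -7, 3), d=1 → -e1, X_11=(-6, -7, 3)
t=11: X=(-6, -7, 3), d=0 → +e1, X_12=(-5, -7, 3)
t=12: X=(-5, -7, 3), d=1 → -e1, X_13=(-6, -7, 3)
t=13: X=(-6, -7, 3), d=1 → -e1, X_14=(-7, -7, 3)
t=14: X=(-7, -7, 3), d=3 → -e2, X_15=(-7, -8, 3)
t=15: X=(-7, -8, 3), d=2 → +e2, X_16=(-7, -7, 3)
t=16: X=(-7, -7, 3), d=5 → -e3, X_17=(-7, -7, 2)

(-7, -7, 2)


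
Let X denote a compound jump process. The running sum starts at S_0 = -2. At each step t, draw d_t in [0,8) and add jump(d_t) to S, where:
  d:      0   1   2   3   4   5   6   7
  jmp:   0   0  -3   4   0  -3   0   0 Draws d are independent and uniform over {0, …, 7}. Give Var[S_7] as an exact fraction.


469/16

Outcome values over d=0..7: [0, 0, -3, 4, 0, -3, 0, 0]
Σy = -2, Σy² = 34, M = 8
μ = -2/8 = -1/4,  σ² = 34/8 − (-1/4)² = 67/16
Independent increments: Var[S_7] = 7·σ² = 7·(67/16) = 469/16


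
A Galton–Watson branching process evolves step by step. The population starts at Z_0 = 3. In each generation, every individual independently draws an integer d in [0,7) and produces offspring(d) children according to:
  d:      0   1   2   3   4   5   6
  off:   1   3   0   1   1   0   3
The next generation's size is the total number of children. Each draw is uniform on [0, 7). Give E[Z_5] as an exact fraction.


Outcome values over d=0..6: [1, 3, 0, 1, 1, 0, 3]
Σy = 9, Σy² = 21, M = 7
μ = 9/7 = 9/7,  σ² = 21/7 − (9/7)² = 66/49
E[Z_0] = 3
E[Z_1] = 9/7·E[Z_0] = 27/7
E[Z_2] = 9/7·E[Z_1] = 243/49
E[Z_3] = 9/7·E[Z_2] = 2187/343
E[Z_4] = 9/7·E[Z_3] = 19683/2401
E[Z_5] = 9/7·E[Z_4] = 177147/16807

177147/16807


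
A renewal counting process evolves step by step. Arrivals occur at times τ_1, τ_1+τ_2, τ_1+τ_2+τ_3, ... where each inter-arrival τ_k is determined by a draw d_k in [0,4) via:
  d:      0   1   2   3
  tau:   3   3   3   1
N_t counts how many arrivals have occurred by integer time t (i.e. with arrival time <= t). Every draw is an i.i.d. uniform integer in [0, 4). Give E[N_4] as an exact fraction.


373/256

Inter-arrival values over d=0..3: [3, 3, 3, 1]
Each d has probability 1/4, so the pmf of τ is: f(1) = 1/4, f(3) = 3/4
Renewal equation for m(n) = E[N_n]: condition on τ_1 = k (if k <= n, one arrival plus a fresh copy on the remaining n−k steps): m(n) = F(n) + Σ_{k<=n} f(k)·m(n−k), where F(n) = P(τ <= n) and m(0) = 0
m(1) = F(1) = 1/4
m(2) = F(2) + f(1)·m(1) = 1/4 + 1/4·1/4 = 5/16
m(3) = F(3) + f(1)·m(2) = 1 + 1/4·5/16 = 69/64
m(4) = F(4) + f(1)·m(3) + f(3)·m(1) = 1 + 1/4·69/64 + 3/4·1/4 = 373/256
E[N_4] = m(4) = 373/256


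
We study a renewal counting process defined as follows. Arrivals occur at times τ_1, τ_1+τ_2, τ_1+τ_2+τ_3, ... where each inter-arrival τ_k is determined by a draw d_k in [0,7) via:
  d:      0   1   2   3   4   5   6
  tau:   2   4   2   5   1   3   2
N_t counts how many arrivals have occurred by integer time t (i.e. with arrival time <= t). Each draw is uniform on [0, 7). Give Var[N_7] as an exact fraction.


468315954812/678223072849

Inter-arrival values over d=0..6: [2, 4, 2, 5, 1, 3, 2]
Each d has probability 1/7, so the pmf of τ is: f(1) = 1/7, f(2) = 3/7, f(3) = 1/7, f(4) = 1/7, f(5) = 1/7
Let p_n(j) = P(N_n = j), with p_0 = [1]. Condition on τ_1: p_n(0) = P(τ > n), and for j >= 1, p_n(j) = Σ_{k<=n} f(k)·p_{n−k}(j−1)
p_1 = [6/7, 1/7]  (j = 0..1)
p_2 = [3/7, 27/49, 1/49]  (j = 0..2)
p_3 = [2/7, 4/7, 48/343, 1/343]  (j = 0..3)
p_4 = [1/7, 24/49, 116/343, 69/2401, 1/2401]  (j = 0..4)
p_5 = [0, 23/49, 142/343, 267/2401, 90/16807, 1/16807]  (j = 0..5)
p_6 = [0, 2/7, 157/343, 545/2401, 481/16807, 111/117649, 1/117649]  (j = 0..6)
p_7 = [0, 6/49, 162/343, 754/2401, 1422/16807, 758/117649, 132/823543, 1/823543]  (j = 0..7)
E[N_7] = Σ j·p_7(j) = 1960673/823543;  E[N_7²] = Σ j²·p_7(j) = 5236587/823543
Var[N_7] = 5236587/823543 − (1960673/823543)² = 468315954812/678223072849


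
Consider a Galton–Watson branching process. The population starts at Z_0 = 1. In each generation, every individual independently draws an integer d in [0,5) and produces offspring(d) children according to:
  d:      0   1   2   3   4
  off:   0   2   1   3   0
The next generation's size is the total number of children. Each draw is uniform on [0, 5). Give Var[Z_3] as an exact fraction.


Outcome values over d=0..4: [0, 2, 1, 3, 0]
Σy = 6, Σy² = 14, M = 5
μ = 6/5 = 6/5,  σ² = 14/5 − (6/5)² = 34/25
V_0 = 0, E_0 = 1
V_1 = 34/25·E_0 + (6/5)²·V_0 = 34/25;  E_1 = 6/5
V_2 = 34/25·E_1 + (6/5)²·V_1 = 2244/625;  E_2 = 36/25
V_3 = 34/25·E_2 + (6/5)²·V_2 = 111384/15625;  E_3 = 216/125

111384/15625


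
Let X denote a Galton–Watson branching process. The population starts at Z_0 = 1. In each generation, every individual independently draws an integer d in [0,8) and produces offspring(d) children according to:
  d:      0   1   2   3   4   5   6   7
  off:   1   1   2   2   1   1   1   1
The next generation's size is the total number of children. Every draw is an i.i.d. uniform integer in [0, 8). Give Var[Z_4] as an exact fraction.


Outcome values over d=0..7: [1, 1, 2, 2, 1, 1, 1, 1]
Σy = 10, Σy² = 14, M = 8
μ = 10/8 = 5/4,  σ² = 14/8 − (5/4)² = 3/16
V_0 = 0, E_0 = 1
V_1 = 3/16·E_0 + (5/4)²·V_0 = 3/16;  E_1 = 5/4
V_2 = 3/16·E_1 + (5/4)²·V_1 = 135/256;  E_2 = 25/16
V_3 = 3/16·E_2 + (5/4)²·V_2 = 4575/4096;  E_3 = 125/64
V_4 = 3/16·E_3 + (5/4)²·V_3 = 138375/65536;  E_4 = 625/256

138375/65536


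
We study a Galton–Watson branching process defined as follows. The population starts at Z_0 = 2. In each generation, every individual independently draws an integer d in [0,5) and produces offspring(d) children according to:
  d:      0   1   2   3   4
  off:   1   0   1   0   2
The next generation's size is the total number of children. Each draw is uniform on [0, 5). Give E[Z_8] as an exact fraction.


131072/390625

Outcome values over d=0..4: [1, 0, 1, 0, 2]
Σy = 4, Σy² = 6, M = 5
μ = 4/5 = 4/5,  σ² = 6/5 − (4/5)² = 14/25
E[Z_0] = 2
E[Z_1] = 4/5·E[Z_0] = 8/5
E[Z_2] = 4/5·E[Z_1] = 32/25
E[Z_3] = 4/5·E[Z_2] = 128/125
E[Z_4] = 4/5·E[Z_3] = 512/625
E[Z_5] = 4/5·E[Z_4] = 2048/3125
E[Z_6] = 4/5·E[Z_5] = 8192/15625
E[Z_7] = 4/5·E[Z_6] = 32768/78125
E[Z_8] = 4/5·E[Z_7] = 131072/390625


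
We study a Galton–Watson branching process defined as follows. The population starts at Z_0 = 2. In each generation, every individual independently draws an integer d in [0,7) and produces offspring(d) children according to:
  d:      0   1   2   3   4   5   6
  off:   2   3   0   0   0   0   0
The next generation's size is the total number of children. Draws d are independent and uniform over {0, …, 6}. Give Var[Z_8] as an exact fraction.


27710595000000/33232930569601

Outcome values over d=0..6: [2, 3, 0, 0, 0, 0, 0]
Σy = 5, Σy² = 13, M = 7
μ = 5/7 = 5/7,  σ² = 13/7 − (5/7)² = 66/49
V_0 = 0, E_0 = 2
V_1 = 66/49·E_0 + (5/7)²·V_0 = 132/49;  E_1 = 10/7
V_2 = 66/49·E_1 + (5/7)²·V_1 = 7920/2401;  E_2 = 50/49
V_3 = 66/49·E_2 + (5/7)²·V_2 = 359700/117649;  E_3 = 250/343
V_4 = 66/49·E_3 + (5/7)²·V_3 = 14652000/5764801;  E_4 = 1250/2401
V_5 = 66/49·E_4 + (5/7)²·V_4 = 564382500/282475249;  E_5 = 6250/16807
V_6 = 66/49·E_5 + (5/7)²·V_5 = 21042450000/13841287201;  E_6 = 31250/117649
V_7 = 66/49·E_6 + (5/7)²·V_6 = 768712312500/678223072849;  E_7 = 156250/823543
V_8 = 66/49·E_7 + (5/7)²·V_7 = 27710595000000/33232930569601;  E_8 = 781250/5764801


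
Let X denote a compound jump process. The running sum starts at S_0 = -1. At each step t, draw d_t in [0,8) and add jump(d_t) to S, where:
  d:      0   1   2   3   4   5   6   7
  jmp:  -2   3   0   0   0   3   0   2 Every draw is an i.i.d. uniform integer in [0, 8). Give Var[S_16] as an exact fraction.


43

Outcome values over d=0..7: [-2, 3, 0, 0, 0, 3, 0, 2]
Σy = 6, Σy² = 26, M = 8
μ = 6/8 = 3/4,  σ² = 26/8 − (3/4)² = 43/16
Independent increments: Var[S_16] = 16·σ² = 16·(43/16) = 43


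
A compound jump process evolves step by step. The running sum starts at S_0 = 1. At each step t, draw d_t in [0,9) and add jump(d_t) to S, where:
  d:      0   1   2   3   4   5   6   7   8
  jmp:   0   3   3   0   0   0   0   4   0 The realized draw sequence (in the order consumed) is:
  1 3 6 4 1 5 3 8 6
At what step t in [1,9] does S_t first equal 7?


t=0: S=1, d=1, jump=3, S_1=4
t=1: S=4, d=3, jump=0, S_2=4
t=2: S=4, d=6, jump=0, S_3=4
t=3: S=4, d=4, jump=0, S_4=4
t=4: S=4, d=1, jump=3, S_5=7
t=5: S=7, d=5, jump=0, S_6=7
t=6: S=7, d=3, jump=0, S_7=7
t=7: S=7, d=8, jump=0, S_8=7
t=8: S=7, d=6, jump=0, S_9=7

5


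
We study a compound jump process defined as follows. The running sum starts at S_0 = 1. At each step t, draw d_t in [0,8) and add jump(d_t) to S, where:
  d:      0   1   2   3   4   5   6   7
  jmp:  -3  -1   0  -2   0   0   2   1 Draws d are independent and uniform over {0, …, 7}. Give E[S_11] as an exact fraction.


-25/8

Outcome values over d=0..7: [-3, -1, 0, -2, 0, 0, 2, 1]
Σy = -3, Σy² = 19, M = 8
μ = -3/8 = -3/8,  σ² = 19/8 − (-3/8)² = 143/64
E[S_11] = 1 + 11·(-3/8) = -25/8


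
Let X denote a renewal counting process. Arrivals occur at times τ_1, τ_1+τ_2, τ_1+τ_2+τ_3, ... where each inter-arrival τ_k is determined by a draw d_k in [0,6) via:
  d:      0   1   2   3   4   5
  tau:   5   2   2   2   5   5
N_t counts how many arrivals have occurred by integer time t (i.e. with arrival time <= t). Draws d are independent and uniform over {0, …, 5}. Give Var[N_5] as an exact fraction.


Inter-arrival values over d=0..5: [5, 2, 2, 2, 5, 5]
Each d has probability 1/6, so the pmf of τ is: f(2) = 1/2, f(5) = 1/2
Let p_n(j) = P(N_n = j), with p_0 = [1]. Condition on τ_1: p_n(0) = P(τ > n), and for j >= 1, p_n(j) = Σ_{k<=n} f(k)·p_{n−k}(j−1)
p_1 = [1]  (j = 0)
p_2 = [1/2, 1/2]  (j = 0..1)
p_3 = [1/2, 1/2]  (j = 0..1)
p_4 = [1/2, 1/4, 1/4]  (j = 0..2)
p_5 = [0, 3/4, 1/4]  (j = 0..2)
E[N_5] = Σ j·p_5(j) = 5/4;  E[N_5²] = Σ j²·p_5(j) = 7/4
Var[N_5] = 7/4 − (5/4)² = 3/16

3/16


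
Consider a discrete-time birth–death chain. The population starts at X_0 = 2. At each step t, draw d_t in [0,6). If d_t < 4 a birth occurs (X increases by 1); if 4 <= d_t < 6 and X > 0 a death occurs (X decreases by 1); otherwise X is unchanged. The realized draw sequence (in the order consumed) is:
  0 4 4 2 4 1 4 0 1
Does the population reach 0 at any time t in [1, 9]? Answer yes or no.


t=0: X=2, d=0 → birth, X_1=3
t=1: X=3, d=4 → death, X_2=2
t=2: X=2, d=4 → death, X_3=1
t=3: X=1, d=2 → birth, X_4=2
t=4: X=2, d=4 → death, X_5=1
t=5: X=1, d=1 → birth, X_6=2
t=6: X=2, d=4 → death, X_7=1
t=7: X=1, d=0 → birth, X_8=2
t=8: X=2, d=1 → birth, X_9=3

no


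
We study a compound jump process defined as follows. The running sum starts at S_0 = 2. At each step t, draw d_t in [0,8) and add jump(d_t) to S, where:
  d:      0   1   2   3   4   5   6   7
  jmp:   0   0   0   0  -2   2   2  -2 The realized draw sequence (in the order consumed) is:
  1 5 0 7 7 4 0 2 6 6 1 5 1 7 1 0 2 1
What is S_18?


t=0: S=2, d=1, jump=0, S_1=2
t=1: S=2, d=5, jump=2, S_2=4
t=2: S=4, d=0, jump=0, S_3=4
t=3: S=4, d=7, jump=-2, S_4=2
t=4: S=2, d=7, jump=-2, S_5=0
t=5: S=0, d=4, jump=-2, S_6=-2
t=6: S=-2, d=0, jump=0, S_7=-2
t=7: S=-2, d=2, jump=0, S_8=-2
t=8: S=-2, d=6, jump=2, S_9=0
t=9: S=0, d=6, jump=2, S_10=2
t=10: S=2, d=1, jump=0, S_11=2
t=11: S=2, d=5, jump=2, S_12=4
t=12: S=4, d=1, jump=0, S_13=4
t=13: S=4, d=7, jump=-2, S_14=2
t=14: S=2, d=1, jump=0, S_15=2
t=15: S=2, d=0, jump=0, S_16=2
t=16: S=2, d=2, jump=0, S_17=2
t=17: S=2, d=1, jump=0, S_18=2

2


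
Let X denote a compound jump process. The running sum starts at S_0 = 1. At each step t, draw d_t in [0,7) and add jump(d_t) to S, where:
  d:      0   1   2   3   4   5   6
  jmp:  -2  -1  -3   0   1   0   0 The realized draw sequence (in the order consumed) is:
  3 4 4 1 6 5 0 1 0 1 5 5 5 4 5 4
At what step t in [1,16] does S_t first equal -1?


8

t=0: S=1, d=3, jump=0, S_1=1
t=1: S=1, d=4, jump=1, S_2=2
t=2: S=2, d=4, jump=1, S_3=3
t=3: S=3, d=1, jump=-1, S_4=2
t=4: S=2, d=6, jump=0, S_5=2
t=5: S=2, d=5, jump=0, S_6=2
t=6: S=2, d=0, jump=-2, S_7=0
t=7: S=0, d=1, jump=-1, S_8=-1
t=8: S=-1, d=0, jump=-2, S_9=-3
t=9: S=-3, d=1, jump=-1, S_10=-4
t=10: S=-4, d=5, jump=0, S_11=-4
t=11: S=-4, d=5, jump=0, S_12=-4
t=12: S=-4, d=5, jump=0, S_13=-4
t=13: S=-4, d=4, jump=1, S_14=-3
t=14: S=-3, d=5, jump=0, S_15=-3
t=15: S=-3, d=4, jump=1, S_16=-2


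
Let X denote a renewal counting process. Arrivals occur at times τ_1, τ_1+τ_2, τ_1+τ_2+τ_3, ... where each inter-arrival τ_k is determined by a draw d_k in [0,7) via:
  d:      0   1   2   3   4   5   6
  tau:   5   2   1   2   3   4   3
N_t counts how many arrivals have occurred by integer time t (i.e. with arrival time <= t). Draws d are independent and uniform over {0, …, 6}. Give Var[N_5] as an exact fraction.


115532318/282475249

Inter-arrival values over d=0..6: [5, 2, 1, 2, 3, 4, 3]
Each d has probability 1/7, so the pmf of τ is: f(1) = 1/7, f(2) = 2/7, f(3) = 2/7, f(4) = 1/7, f(5) = 1/7
Let p_n(j) = P(N_n = j), with p_0 = [1]. Condition on τ_1: p_n(0) = P(τ > n), and for j >= 1, p_n(j) = Σ_{k<=n} f(k)·p_{n−k}(j−1)
p_1 = [6/7, 1/7]  (j = 0..1)
p_2 = [4/7, 20/49, 1/49]  (j = 0..2)
p_3 = [2/7, 30/49, 34/343, 1/343]  (j = 0..3)
p_4 = [1/7, 29/49, 12/49, 48/2401, 1/2401]  (j = 0..4)
p_5 = [0, 26/49, 136/343, 166/2401, 62/16807, 1/16807]  (j = 0..5)
E[N_5] = Σ j·p_5(j) = 25985/16807;  E[N_5²] = Σ j²·p_5(j) = 47049/16807
Var[N_5] = 47049/16807 − (25985/16807)² = 115532318/282475249


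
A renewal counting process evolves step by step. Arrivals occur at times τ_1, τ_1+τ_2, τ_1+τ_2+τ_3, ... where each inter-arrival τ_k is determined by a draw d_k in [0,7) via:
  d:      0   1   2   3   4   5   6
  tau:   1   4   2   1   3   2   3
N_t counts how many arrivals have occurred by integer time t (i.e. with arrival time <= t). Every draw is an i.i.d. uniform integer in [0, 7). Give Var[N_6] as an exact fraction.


9682261504/13841287201

Inter-arrival values over d=0..6: [1, 4, 2, 1, 3, 2, 3]
Each d has probability 1/7, so the pmf of τ is: f(1) = 2/7, f(2) = 2/7, f(3) = 2/7, f(4) = 1/7
Let p_n(j) = P(N_n = j), with p_0 = [1]. Condition on τ_1: p_n(0) = P(τ > n), and for j >= 1, p_n(j) = Σ_{k<=n} f(k)·p_{n−k}(j−1)
p_1 = [5/7, 2/7]  (j = 0..1)
p_2 = [3/7, 24/49, 4/49]  (j = 0..2)
p_3 = [1/7, 30/49, 76/343, 8/343]  (j = 0..3)
p_4 = [0, 25/49, 136/343, 208/2401, 16/2401]  (j = 0..4)
p_5 = [0, 13/49, 172/343, 480/2401, 528/16807, 32/16807]  (j = 0..5)
p_6 = [0, 5/49, 160/343, 796/2401, 1488/16807, 1280/117649, 64/117649]  (j = 0..6)
E[N_6] = Σ j·p_6(j) = 287225/117649;  E[N_6²] = Σ j²·p_6(j) = 783521/117649
Var[N_6] = 783521/117649 − (287225/117649)² = 9682261504/13841287201


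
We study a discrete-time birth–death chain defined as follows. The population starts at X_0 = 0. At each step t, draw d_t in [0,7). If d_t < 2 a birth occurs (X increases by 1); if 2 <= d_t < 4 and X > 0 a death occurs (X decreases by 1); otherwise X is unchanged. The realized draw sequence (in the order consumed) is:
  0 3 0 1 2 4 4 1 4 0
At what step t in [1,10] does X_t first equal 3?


t=0: X=0, d=0 → birth, X_1=1
t=1: X=1, d=3 → death, X_2=0
t=2: X=0, d=0 → birth, X_3=1
t=3: X=1, d=1 → birth, X_4=2
t=4: X=2, d=2 → death, X_5=1
t=5: X=1, d=4 → hold, X_6=1
t=6: X=1, d=4 → hold, X_7=1
t=7: X=1, d=1 → birth, X_8=2
t=8: X=2, d=4 → hold, X_9=2
t=9: X=2, d=0 → birth, X_10=3

10


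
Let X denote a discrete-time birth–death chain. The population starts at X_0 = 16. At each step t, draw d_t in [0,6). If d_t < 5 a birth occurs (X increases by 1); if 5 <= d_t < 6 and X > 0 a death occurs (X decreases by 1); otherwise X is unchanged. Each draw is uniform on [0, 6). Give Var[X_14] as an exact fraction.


70/9

X can drop by at most 1 per step and X_0 = 16 > T = 14, so X_t >= 16 − t >= 2 > 0 for every t <= 14: the floor at 0 (the 'and X > 0' condition) never binds. Hence X_14 = X_0 + Σ_{t<14} Y_t with i.i.d. increments Y_t = y(d_t) ∈ {+1, −1, 0}.
Outcome values over d=0..5: [1, 1, 1, 1, 1, -1]
Σy = 4, Σy² = 6, M = 6
μ = 4/6 = 2/3,  σ² = 6/6 − (2/3)² = 5/9
Independent increments: Var[X_14] = 14·σ² = 14·(5/9) = 70/9


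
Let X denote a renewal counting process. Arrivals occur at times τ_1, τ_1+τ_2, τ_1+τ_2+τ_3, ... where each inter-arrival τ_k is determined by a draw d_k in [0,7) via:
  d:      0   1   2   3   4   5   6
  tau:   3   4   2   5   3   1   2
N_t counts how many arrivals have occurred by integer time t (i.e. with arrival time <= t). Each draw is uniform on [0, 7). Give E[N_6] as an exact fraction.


Inter-arrival values over d=0..6: [3, 4, 2, 5, 3, 1, 2]
Each d has probability 1/7, so the pmf of τ is: f(1) = 1/7, f(2) = 2/7, f(3) = 2/7, f(4) = 1/7, f(5) = 1/7
Renewal equation for m(n) = E[N_n]: condition on τ_1 = k (if k <= n, one arrival plus a fresh copy on the remaining n−k steps): m(n) = F(n) + Σ_{k<=n} f(k)·m(n−k), where F(n) = P(τ <= n) and m(0) = 0
m(1) = F(1) = 1/7
m(2) = F(2) + f(1)·m(1) = 3/7 + 1/7·1/7 = 22/49
m(3) = F(3) + f(1)·m(2) + f(2)·m(1) = 5/7 + 1/7·22/49 + 2/7·1/7 = 281/343
m(4) = F(4) + f(1)·m(3) + f(2)·m(2) + f(3)·m(1) = 6/7 + 1/7·281/343 + 2/7·22/49 + 2/7·1/7 = 2745/2401
m(5) = F(5) + f(1)·m(4) + f(2)·m(3) + f(3)·m(2) + f(4)·m(1) = 1 + 1/7·2745/2401 + 2/7·281/343 + 2/7·22/49 + 1/7·1/7 = 25985/16807
m(6) = F(6) + f(1)·m(5) + f(2)·m(4) + f(3)·m(3) + f(4)·m(2) + f(5)·m(1) = 1 + 1/7·25985/16807 + 2/7·2745/2401 + 2/7·281/343 + 1/7·22/49 + 1/7·1/7 = 219549/117649
E[N_6] = m(6) = 219549/117649

219549/117649


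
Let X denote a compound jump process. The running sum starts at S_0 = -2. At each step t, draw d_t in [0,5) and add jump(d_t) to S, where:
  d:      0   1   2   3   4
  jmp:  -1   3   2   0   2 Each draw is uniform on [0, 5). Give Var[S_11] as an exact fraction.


Outcome values over d=0..4: [-1, 3, 2, 0, 2]
Σy = 6, Σy² = 18, M = 5
μ = 6/5 = 6/5,  σ² = 18/5 − (6/5)² = 54/25
Independent increments: Var[S_11] = 11·σ² = 11·(54/25) = 594/25

594/25


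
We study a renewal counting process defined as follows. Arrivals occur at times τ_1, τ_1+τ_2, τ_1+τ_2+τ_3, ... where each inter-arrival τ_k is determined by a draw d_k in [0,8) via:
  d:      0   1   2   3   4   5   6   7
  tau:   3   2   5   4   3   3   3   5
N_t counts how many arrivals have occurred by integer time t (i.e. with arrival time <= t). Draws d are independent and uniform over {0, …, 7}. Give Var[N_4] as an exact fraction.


863/4096

Inter-arrival values over d=0..7: [3, 2, 5, 4, 3, 3, 3, 5]
Each d has probability 1/8, so the pmf of τ is: f(2) = 1/8, f(3) = 1/2, f(4) = 1/8, f(5) = 1/4
Let p_n(j) = P(N_n = j), with p_0 = [1]. Condition on τ_1: p_n(0) = P(τ > n), and for j >= 1, p_n(j) = Σ_{k<=n} f(k)·p_{n−k}(j−1)
p_1 = [1]  (j = 0)
p_2 = [7/8, 1/8]  (j = 0..1)
p_3 = [3/8, 5/8]  (j = 0..1)
p_4 = [1/4, 47/64, 1/64]  (j = 0..2)
E[N_4] = Σ j·p_4(j) = 49/64;  E[N_4²] = Σ j²·p_4(j) = 51/64
Var[N_4] = 51/64 − (49/64)² = 863/4096


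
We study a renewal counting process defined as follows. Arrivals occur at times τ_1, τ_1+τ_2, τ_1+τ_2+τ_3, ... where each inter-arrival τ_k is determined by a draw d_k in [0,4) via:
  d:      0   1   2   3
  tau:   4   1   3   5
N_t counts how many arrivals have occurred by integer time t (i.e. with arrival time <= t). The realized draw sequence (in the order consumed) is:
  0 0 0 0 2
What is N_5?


draw d_1=0: τ_1=4, arrival time A_1=4
draw d_2=0: τ_2=4, arrival time A_2=8
draw d_3=0: τ_3=4, arrival time A_3=12
draw d_4=0: τ_4=4, arrival time A_4=16
draw d_5=2: τ_5=3, arrival time A_5=19
N_t over t=0..5: 0:0 1:0 2:0 3:0 4:1 5:1

1


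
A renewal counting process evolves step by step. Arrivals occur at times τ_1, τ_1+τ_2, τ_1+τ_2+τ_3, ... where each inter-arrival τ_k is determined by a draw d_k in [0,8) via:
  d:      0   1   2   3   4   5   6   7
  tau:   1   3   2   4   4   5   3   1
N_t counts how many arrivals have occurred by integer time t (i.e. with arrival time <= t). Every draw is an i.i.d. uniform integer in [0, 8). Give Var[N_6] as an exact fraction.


10980063/16777216

Inter-arrival values over d=0..7: [1, 3, 2, 4, 4, 5, 3, 1]
Each d has probability 1/8, so the pmf of τ is: f(1) = 1/4, f(2) = 1/8, f(3) = 1/4, f(4) = 1/4, f(5) = 1/8
Let p_n(j) = P(N_n = j), with p_0 = [1]. Condition on τ_1: p_n(0) = P(τ > n), and for j >= 1, p_n(j) = Σ_{k<=n} f(k)·p_{n−k}(j−1)
p_1 = [3/4, 1/4]  (j = 0..1)
p_2 = [5/8, 5/16, 1/16]  (j = 0..2)
p_3 = [3/8, 1/2, 7/64, 1/64]  (j = 0..3)
p_4 = [1/8, 39/64, 29/128, 9/256, 1/256]  (j = 0..4)
p_5 = [0, 35/64, 91/256, 11/128, 11/1024, 1/1024]  (j = 0..5)
p_6 = [0, 23/64, 229/512, 41/256, 61/2048, 13/4096, 1/4096]  (j = 0..6)
E[N_6] = Σ j·p_6(j) = 7663/4096;  E[N_6²] = Σ j²·p_6(j) = 17017/4096
Var[N_6] = 17017/4096 − (7663/4096)² = 10980063/16777216


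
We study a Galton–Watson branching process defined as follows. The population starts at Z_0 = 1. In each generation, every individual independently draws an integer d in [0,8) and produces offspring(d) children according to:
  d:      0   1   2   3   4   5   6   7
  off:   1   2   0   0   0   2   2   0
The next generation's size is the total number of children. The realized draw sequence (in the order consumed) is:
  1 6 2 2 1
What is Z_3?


2

gen 0: Z_0=1, draws=[1], offspring=[2], Z_1=2
gen 1: Z_1=2, draws=[6, 2], offspring=[2, 0], Z_2=2
gen 2: Z_2=2, draws=[2, 1], offspring=[0, 2], Z_3=2


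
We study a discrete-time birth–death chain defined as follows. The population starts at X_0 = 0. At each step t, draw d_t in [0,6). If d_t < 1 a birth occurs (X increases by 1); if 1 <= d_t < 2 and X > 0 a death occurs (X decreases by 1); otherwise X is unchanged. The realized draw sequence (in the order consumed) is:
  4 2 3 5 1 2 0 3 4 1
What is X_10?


0

t=0: X=0, d=4 → hold, X_1=0
t=1: X=0, d=2 → hold, X_2=0
t=2: X=0, d=3 → hold, X_3=0
t=3: X=0, d=5 → hold, X_4=0
t=4: X=0, d=1 → hold, X_5=0
t=5: X=0, d=2 → hold, X_6=0
t=6: X=0, d=0 → birth, X_7=1
t=7: X=1, d=3 → hold, X_8=1
t=8: X=1, d=4 → hold, X_9=1
t=9: X=1, d=1 → death, X_10=0


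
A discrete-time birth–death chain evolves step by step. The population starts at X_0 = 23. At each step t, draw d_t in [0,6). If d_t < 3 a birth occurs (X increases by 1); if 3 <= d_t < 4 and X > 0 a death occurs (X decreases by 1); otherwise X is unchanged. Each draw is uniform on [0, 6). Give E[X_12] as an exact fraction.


27

X can drop by at most 1 per step and X_0 = 23 > T = 12, so X_t >= 23 − t >= 11 > 0 for every t <= 12: the floor at 0 (the 'and X > 0' condition) never binds. Hence X_12 = X_0 + Σ_{t<12} Y_t with i.i.d. increments Y_t = y(d_t) ∈ {+1, −1, 0}.
Outcome values over d=0..5: [1, 1, 1, -1, 0, 0]
Σy = 2, Σy² = 4, M = 6
μ = 2/6 = 1/3,  σ² = 4/6 − (1/3)² = 5/9
E[X_12] = 23 + 12·(1/3) = 27


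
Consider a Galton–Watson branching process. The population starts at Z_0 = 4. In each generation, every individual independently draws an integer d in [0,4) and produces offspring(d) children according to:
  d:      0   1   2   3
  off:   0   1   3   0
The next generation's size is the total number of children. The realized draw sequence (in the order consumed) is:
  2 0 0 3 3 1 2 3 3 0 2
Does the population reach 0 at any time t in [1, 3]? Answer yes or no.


gen 0: Z_0=4, draws=[2, 0, 0, 3], offspring=[3, 0, 0, 0], Z_1=3
gen 1: Z_1=3, draws=[3, 1, 2], offspring=[0, 1, 3], Z_2=4
gen 2: Z_2=4, draws=[3, 3, 0, 2], offspring=[0, 0, 0, 3], Z_3=3

no


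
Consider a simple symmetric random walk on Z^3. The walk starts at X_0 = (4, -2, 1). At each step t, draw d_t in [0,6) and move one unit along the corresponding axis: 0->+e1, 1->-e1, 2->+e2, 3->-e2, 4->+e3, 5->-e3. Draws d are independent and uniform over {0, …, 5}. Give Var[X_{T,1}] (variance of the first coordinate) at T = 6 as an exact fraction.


2

Outcome values over d=0..5: [1, -1, 0, 0, 0, 0]
Σy = 0, Σy² = 2, M = 6
μ = 0/6 = 0,  σ² = 2/6 − (0)² = 1/3
Independent increments: Var[X_6] = 6·σ² = 6·(1/3) = 2


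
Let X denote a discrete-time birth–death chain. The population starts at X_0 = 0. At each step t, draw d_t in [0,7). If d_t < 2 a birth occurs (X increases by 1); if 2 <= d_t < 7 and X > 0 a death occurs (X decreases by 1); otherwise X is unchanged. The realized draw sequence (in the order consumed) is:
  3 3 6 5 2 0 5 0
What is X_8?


t=0: X=0, d=3 → hold, X_1=0
t=1: X=0, d=3 → hold, X_2=0
t=2: X=0, d=6 → hold, X_3=0
t=3: X=0, d=5 → hold, X_4=0
t=4: X=0, d=2 → hold, X_5=0
t=5: X=0, d=0 → birth, X_6=1
t=6: X=1, d=5 → death, X_7=0
t=7: X=0, d=0 → birth, X_8=1

1


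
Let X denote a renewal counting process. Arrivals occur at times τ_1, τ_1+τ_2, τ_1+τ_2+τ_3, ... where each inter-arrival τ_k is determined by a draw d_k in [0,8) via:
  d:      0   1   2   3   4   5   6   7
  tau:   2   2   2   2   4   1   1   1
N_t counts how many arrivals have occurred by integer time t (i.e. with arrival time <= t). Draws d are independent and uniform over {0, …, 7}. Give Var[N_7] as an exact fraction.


Inter-arrival values over d=0..7: [2, 2, 2, 2, 4, 1, 1, 1]
Each d has probability 1/8, so the pmf of τ is: f(1) = 3/8, f(2) = 1/2, f(4) = 1/8
Let p_n(j) = P(N_n = j), with p_0 = [1]. Condition on τ_1: p_n(0) = P(τ > n), and for j >= 1, p_n(j) = Σ_{k<=n} f(k)·p_{n−k}(j−1)
p_1 = [5/8, 3/8]  (j = 0..1)
p_2 = [1/8, 47/64, 9/64]  (j = 0..2)
p_3 = [1/8, 23/64, 237/512, 27/512]  (j = 0..3)
p_4 = [0, 15/64, 257/512, 999/4096, 81/4096]  (j = 0..4)
p_5 = [0, 9/64, 161/512, 1719/4096, 3861/32768, 243/32768]  (j = 0..5)
p_6 = [0, 1/64, 67/256, 1583/4096, 9153/32768, 14175/262144, 729/262144]  (j = 0..6)
p_7 = [0, 1/64, 31/256, 1283/4096, 11841/32768, 42903/262144, 50301/2097152, 2187/2097152]  (j = 0..7)
E[N_7] = Σ j·p_7(j) = 7575891/2097152;  E[N_7²] = Σ j²·p_7(j) = 29584423/2097152
Var[N_7] = 29584423/2097152 − (7575891/2097152)² = 4648907419415/4398046511104

4648907419415/4398046511104


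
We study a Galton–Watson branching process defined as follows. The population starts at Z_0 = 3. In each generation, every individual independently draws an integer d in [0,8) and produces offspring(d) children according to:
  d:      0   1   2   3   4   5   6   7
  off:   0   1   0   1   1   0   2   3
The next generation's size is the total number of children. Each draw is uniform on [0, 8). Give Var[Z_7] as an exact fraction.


Outcome values over d=0..7: [0, 1, 0, 1, 1, 0, 2, 3]
Σy = 8, Σy² = 16, M = 8
μ = 8/8 = 1,  σ² = 16/8 − (1)² = 1
V_0 = 0, E_0 = 3
V_1 = 1·E_0 + (1)²·V_0 = 3;  E_1 = 3
V_2 = 1·E_1 + (1)²·V_1 = 6;  E_2 = 3
V_3 = 1·E_2 + (1)²·V_2 = 9;  E_3 = 3
V_4 = 1·E_3 + (1)²·V_3 = 12;  E_4 = 3
V_5 = 1·E_4 + (1)²·V_4 = 15;  E_5 = 3
V_6 = 1·E_5 + (1)²·V_5 = 18;  E_6 = 3
V_7 = 1·E_6 + (1)²·V_6 = 21;  E_7 = 3

21


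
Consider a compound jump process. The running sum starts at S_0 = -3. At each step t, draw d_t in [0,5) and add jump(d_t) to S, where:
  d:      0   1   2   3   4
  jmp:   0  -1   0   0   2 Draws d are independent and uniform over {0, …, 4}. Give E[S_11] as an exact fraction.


-4/5

Outcome values over d=0..4: [0, -1, 0, 0, 2]
Σy = 1, Σy² = 5, M = 5
μ = 1/5 = 1/5,  σ² = 5/5 − (1/5)² = 24/25
E[S_11] = -3 + 11·(1/5) = -4/5


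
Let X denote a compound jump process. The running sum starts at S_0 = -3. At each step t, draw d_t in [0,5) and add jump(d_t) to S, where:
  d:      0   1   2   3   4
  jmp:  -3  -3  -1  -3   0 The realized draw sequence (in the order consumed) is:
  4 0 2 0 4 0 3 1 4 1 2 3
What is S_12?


-26

t=0: S=-3, d=4, jump=0, S_1=-3
t=1: S=-3, d=0, jump=-3, S_2=-6
t=2: S=-6, d=2, jump=-1, S_3=-7
t=3: S=-7, d=0, jump=-3, S_4=-10
t=4: S=-10, d=4, jump=0, S_5=-10
t=5: S=-10, d=0, jump=-3, S_6=-13
t=6: S=-13, d=3, jump=-3, S_7=-16
t=7: S=-16, d=1, jump=-3, S_8=-19
t=8: S=-19, d=4, jump=0, S_9=-19
t=9: S=-19, d=1, jump=-3, S_10=-22
t=10: S=-22, d=2, jump=-1, S_11=-23
t=11: S=-23, d=3, jump=-3, S_12=-26


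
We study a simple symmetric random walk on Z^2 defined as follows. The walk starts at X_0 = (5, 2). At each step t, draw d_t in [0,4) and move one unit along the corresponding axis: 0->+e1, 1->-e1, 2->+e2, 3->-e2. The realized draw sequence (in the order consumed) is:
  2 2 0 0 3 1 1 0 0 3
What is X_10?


(7, 2)

t=0: X=(5, 2), d=2 → +e2, X_1=(5, 3)
t=1: X=(5, 3), d=2 → +e2, X_2=(5, 4)
t=2: X=(5, 4), d=0 → +e1, X_3=(6, 4)
t=3: X=(6, 4), d=0 → +e1, X_4=(7, 4)
t=4: X=(7, 4), d=3 → -e2, X_5=(7, 3)
t=5: X=(7, 3), d=1 → -e1, X_6=(6, 3)
t=6: X=(6, 3), d=1 → -e1, X_7=(5, 3)
t=7: X=(5, 3), d=0 → +e1, X_8=(6, 3)
t=8: X=(6, 3), d=0 → +e1, X_9=(7, 3)
t=9: X=(7, 3), d=3 → -e2, X_10=(7, 2)


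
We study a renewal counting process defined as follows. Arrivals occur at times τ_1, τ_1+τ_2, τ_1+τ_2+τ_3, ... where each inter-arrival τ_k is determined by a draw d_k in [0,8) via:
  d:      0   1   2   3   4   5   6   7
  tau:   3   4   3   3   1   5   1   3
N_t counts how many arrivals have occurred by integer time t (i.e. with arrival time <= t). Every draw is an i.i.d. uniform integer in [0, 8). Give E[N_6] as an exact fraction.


Inter-arrival values over d=0..7: [3, 4, 3, 3, 1, 5, 1, 3]
Each d has probability 1/8, so the pmf of τ is: f(1) = 1/4, f(3) = 1/2, f(4) = 1/8, f(5) = 1/8
Renewal equation for m(n) = E[N_n]: condition on τ_1 = k (if k <= n, one arrival plus a fresh copy on the remaining n−k steps): m(n) = F(n) + Σ_{k<=n} f(k)·m(n−k), where F(n) = P(τ <= n) and m(0) = 0
m(1) = F(1) = 1/4
m(2) = F(2) + f(1)·m(1) = 1/4 + 1/4·1/4 = 5/16
m(3) = F(3) + f(1)·m(2) = 3/4 + 1/4·5/16 = 53/64
m(4) = F(4) + f(1)·m(3) + f(3)·m(1) = 7/8 + 1/4·53/64 + 1/2·1/4 = 309/256
m(5) = F(5) + f(1)·m(4) + f(3)·m(2) + f(4)·m(1) = 1 + 1/4·309/256 + 1/2·5/16 + 1/8·1/4 = 1525/1024
m(6) = F(6) + f(1)·m(5) + f(3)·m(3) + f(4)·m(2) + f(5)·m(1) = 1 + 1/4·1525/1024 + 1/2·53/64 + 1/8·5/16 + 1/8·1/4 = 7605/4096
E[N_6] = m(6) = 7605/4096

7605/4096
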